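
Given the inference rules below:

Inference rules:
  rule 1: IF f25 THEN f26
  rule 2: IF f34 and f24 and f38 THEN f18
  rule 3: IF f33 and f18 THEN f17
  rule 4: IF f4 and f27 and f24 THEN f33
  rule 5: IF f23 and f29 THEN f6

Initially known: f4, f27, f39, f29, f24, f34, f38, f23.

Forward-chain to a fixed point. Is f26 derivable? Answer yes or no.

no

Round 1 fires rule 2, rule 4, rule 5, giving f18, f33, f6.
Round 2 fires rule 3, giving f17.
Fixed point reached. f26 is concluded only by rule 1; rule 1 needs f25 (never derived).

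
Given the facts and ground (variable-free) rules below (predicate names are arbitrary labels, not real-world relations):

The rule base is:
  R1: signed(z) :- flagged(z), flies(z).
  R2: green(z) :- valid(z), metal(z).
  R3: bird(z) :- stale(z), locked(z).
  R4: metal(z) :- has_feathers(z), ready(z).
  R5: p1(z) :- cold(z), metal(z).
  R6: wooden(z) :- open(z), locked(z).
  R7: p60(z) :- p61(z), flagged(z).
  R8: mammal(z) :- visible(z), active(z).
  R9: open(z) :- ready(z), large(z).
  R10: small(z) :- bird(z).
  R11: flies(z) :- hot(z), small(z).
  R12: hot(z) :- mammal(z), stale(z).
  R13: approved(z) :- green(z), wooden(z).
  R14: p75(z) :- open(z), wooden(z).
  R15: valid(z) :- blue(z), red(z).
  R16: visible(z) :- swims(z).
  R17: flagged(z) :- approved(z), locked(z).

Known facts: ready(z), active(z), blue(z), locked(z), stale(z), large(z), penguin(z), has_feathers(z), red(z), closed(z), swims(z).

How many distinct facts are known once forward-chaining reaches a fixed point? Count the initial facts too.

Round 1 — R3, R4, R9, R15, R16, derive bird(z), metal(z), open(z), valid(z), visible(z).
Round 2 — R2, R6, R8, R10, derive green(z), wooden(z), mammal(z), small(z).
Round 3 — R12, R13, R14, derive hot(z), approved(z), p75(z).
Round 4 — R11, R17, derive flies(z), flagged(z).
Round 5 — R1, derive signed(z).
Closure: {active(z), approved(z), bird(z), blue(z), closed(z), flagged(z), flies(z), green(z), has_feathers(z), hot(z), large(z), locked(z), mammal(z), metal(z), open(z), p75(z), penguin(z), ready(z), red(z), signed(z), small(z), stale(z), swims(z), valid(z), visible(z), wooden(z)} — 26 facts.

26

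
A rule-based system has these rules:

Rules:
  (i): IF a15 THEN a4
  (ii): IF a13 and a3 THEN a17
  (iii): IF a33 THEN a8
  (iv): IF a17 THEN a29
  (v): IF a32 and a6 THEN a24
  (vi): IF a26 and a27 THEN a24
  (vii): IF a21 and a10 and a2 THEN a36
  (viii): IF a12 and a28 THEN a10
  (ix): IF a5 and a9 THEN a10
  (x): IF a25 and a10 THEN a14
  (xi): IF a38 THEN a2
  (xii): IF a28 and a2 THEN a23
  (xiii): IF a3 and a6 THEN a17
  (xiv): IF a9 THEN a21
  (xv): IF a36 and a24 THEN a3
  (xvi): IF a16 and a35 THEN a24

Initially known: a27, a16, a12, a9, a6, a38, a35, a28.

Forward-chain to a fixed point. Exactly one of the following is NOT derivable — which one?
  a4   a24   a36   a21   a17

a4

[1] (viii) [IF a12 and a28 THEN a10]; (xi) [IF a38 THEN a2]; (xiv) [IF a9 THEN a21]; (xvi) [IF a16 and a35 THEN a24]. ⇒ new: a10, a2, a21, a24.
[2] (vii) [IF a21 and a10 and a2 THEN a36]; (xii) [IF a28 and a2 THEN a23]. ⇒ new: a36, a23.
[3] (xv) [IF a36 and a24 THEN a3]. ⇒ new: a3.
[4] (xiii) [IF a3 and a6 THEN a17]. ⇒ new: a17.
[5] (iv) [IF a17 THEN a29]. ⇒ new: a29.
Derived: a36 (round 2), a17 (round 4), a21 (round 1), a24 (round 1). a4 never appears in any round.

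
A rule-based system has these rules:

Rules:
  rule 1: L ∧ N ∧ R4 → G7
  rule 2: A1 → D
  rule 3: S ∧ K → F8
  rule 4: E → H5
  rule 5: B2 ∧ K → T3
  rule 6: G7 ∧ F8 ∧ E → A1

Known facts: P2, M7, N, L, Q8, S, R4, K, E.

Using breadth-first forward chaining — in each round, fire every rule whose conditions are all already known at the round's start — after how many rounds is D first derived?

3

Round 1: rule 1 [L ∧ N ∧ R4 → G7]; rule 3 [S ∧ K → F8]; rule 4 [E → H5]. Adds G7, F8, H5.
Round 2: rule 6 [G7 ∧ F8 ∧ E → A1]. Adds A1.
Round 3: rule 2 [A1 → D]. Adds D.
D first appears in round 3.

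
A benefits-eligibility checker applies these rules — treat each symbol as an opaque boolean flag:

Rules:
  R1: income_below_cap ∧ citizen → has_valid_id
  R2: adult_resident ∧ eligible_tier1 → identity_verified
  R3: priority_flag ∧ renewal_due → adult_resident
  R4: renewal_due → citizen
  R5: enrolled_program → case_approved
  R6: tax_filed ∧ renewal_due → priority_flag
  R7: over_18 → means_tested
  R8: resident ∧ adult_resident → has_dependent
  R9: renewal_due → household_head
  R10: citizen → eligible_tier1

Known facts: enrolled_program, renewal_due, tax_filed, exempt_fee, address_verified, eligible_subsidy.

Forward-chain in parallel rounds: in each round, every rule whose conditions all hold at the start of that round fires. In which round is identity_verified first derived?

3

[1] R4 [renewal_due → citizen]; R5 [enrolled_program → case_approved]; R6 [tax_filed ∧ renewal_due → priority_flag]; R9 [renewal_due → household_head]. ⇒ new: citizen, case_approved, priority_flag, household_head.
[2] R3 [priority_flag ∧ renewal_due → adult_resident]; R10 [citizen → eligible_tier1]. ⇒ new: adult_resident, eligible_tier1.
[3] R2 [adult_resident ∧ eligible_tier1 → identity_verified]. ⇒ new: identity_verified.
identity_verified first appears in round 3.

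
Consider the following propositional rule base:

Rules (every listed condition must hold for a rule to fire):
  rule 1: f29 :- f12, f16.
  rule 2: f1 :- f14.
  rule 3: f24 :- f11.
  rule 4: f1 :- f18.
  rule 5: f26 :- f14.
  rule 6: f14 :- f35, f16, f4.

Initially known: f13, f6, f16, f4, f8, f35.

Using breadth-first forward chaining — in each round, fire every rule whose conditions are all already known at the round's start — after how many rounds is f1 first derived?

Round 1 fires rule 6, giving f14.
Round 2 fires rule 2, rule 5, giving f1, f26.
f1 first appears in round 2.

2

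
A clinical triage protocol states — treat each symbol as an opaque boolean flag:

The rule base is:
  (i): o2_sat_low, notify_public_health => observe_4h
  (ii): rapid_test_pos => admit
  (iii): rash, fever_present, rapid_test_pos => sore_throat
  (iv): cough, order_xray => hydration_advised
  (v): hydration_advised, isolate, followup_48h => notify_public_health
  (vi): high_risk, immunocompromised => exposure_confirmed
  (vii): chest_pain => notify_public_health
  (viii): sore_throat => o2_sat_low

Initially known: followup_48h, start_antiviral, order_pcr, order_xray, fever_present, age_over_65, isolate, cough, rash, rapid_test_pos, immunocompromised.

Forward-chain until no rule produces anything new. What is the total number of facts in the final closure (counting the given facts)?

Round 1 fires (ii), (iii), (iv), giving admit, sore_throat, hydration_advised.
Round 2 fires (v), (viii), giving notify_public_health, o2_sat_low.
Round 3 fires (i), giving observe_4h.
Closure: {admit, age_over_65, cough, fever_present, followup_48h, hydration_advised, immunocompromised, isolate, notify_public_health, o2_sat_low, observe_4h, order_pcr, order_xray, rapid_test_pos, rash, sore_throat, start_antiviral} — 17 facts.

17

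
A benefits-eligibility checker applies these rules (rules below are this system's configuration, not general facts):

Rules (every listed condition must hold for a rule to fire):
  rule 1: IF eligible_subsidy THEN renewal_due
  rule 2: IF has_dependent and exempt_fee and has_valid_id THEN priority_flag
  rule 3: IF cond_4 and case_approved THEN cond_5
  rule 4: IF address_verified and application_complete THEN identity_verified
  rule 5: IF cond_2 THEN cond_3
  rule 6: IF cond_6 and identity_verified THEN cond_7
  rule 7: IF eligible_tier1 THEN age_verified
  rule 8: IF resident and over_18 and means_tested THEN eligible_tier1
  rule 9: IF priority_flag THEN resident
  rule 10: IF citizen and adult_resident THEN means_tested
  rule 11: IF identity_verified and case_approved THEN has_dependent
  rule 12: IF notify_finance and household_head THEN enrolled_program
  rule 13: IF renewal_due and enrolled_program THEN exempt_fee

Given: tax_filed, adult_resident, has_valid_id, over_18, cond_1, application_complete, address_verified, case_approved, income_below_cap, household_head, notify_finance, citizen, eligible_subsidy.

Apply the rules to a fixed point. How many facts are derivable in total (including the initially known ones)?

Round 1 — rule 1, rule 4, rule 10, rule 12, derive renewal_due, identity_verified, means_tested, enrolled_program.
Round 2 — rule 11, rule 13, derive has_dependent, exempt_fee.
Round 3 — rule 2, derive priority_flag.
Round 4 — rule 9, derive resident.
Round 5 — rule 8, derive eligible_tier1.
Round 6 — rule 7, derive age_verified.
Closure: {address_verified, adult_resident, age_verified, application_complete, case_approved, citizen, cond_1, eligible_subsidy, eligible_tier1, enrolled_program, exempt_fee, has_dependent, has_valid_id, household_head, identity_verified, income_below_cap, means_tested, notify_finance, over_18, priority_flag, renewal_due, resident, tax_filed} — 23 facts.

23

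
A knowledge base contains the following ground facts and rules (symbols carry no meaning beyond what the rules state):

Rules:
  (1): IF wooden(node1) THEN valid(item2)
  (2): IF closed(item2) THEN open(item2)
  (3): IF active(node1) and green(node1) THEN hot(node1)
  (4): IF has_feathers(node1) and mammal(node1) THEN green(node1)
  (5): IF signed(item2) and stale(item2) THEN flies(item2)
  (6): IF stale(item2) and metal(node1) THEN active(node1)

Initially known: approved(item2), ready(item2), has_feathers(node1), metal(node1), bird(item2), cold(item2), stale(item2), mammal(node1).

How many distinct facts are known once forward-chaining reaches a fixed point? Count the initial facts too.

Round 1 — (4), (6), derive green(node1), active(node1).
Round 2 — (3), derive hot(node1).
Closure: {active(node1), approved(item2), bird(item2), cold(item2), green(node1), has_feathers(node1), hot(node1), mammal(node1), metal(node1), ready(item2), stale(item2)} — 11 facts.

11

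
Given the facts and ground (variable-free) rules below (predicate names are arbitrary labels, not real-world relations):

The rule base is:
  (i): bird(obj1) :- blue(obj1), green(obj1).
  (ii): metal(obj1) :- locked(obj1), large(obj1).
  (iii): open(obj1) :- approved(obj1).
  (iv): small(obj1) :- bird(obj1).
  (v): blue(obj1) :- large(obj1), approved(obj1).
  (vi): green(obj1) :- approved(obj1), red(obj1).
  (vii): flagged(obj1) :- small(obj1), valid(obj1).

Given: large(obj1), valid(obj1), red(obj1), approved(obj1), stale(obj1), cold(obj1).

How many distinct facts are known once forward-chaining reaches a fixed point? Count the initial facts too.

Round 1 fires (iii), (v), (vi), giving open(obj1), blue(obj1), green(obj1).
Round 2 fires (i), giving bird(obj1).
Round 3 fires (iv), giving small(obj1).
Round 4 fires (vii), giving flagged(obj1).
Closure: {approved(obj1), bird(obj1), blue(obj1), cold(obj1), flagged(obj1), green(obj1), large(obj1), open(obj1), red(obj1), small(obj1), stale(obj1), valid(obj1)} — 12 facts.

12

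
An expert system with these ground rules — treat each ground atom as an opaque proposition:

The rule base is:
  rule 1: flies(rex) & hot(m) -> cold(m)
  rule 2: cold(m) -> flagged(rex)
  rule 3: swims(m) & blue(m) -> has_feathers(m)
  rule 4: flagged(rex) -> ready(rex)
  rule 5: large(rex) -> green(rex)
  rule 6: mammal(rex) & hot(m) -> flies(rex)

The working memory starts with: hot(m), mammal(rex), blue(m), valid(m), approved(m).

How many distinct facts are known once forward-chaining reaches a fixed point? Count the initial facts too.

9

Round 1 fires rule 6, giving flies(rex).
Round 2 fires rule 1, giving cold(m).
Round 3 fires rule 2, giving flagged(rex).
Round 4 fires rule 4, giving ready(rex).
Closure: {approved(m), blue(m), cold(m), flagged(rex), flies(rex), hot(m), mammal(rex), ready(rex), valid(m)} — 9 facts.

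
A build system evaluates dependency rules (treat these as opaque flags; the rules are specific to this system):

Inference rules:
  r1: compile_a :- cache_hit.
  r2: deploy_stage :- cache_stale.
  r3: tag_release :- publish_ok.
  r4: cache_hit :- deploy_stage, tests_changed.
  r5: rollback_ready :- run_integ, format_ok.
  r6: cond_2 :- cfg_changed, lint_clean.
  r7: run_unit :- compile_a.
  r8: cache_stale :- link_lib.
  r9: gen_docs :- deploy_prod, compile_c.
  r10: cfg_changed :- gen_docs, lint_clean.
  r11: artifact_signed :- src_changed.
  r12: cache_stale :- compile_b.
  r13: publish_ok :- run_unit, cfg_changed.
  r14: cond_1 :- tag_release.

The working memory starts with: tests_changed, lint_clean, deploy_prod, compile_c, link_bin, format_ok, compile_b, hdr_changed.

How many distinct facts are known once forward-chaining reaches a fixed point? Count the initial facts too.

[1] r9 [gen_docs :- deploy_prod, compile_c.]; r12 [cache_stale :- compile_b.]. ⇒ new: gen_docs, cache_stale.
[2] r2 [deploy_stage :- cache_stale.]; r10 [cfg_changed :- gen_docs, lint_clean.]. ⇒ new: deploy_stage, cfg_changed.
[3] r4 [cache_hit :- deploy_stage, tests_changed.]; r6 [cond_2 :- cfg_changed, lint_clean.]. ⇒ new: cache_hit, cond_2.
[4] r1 [compile_a :- cache_hit.]. ⇒ new: compile_a.
[5] r7 [run_unit :- compile_a.]. ⇒ new: run_unit.
[6] r13 [publish_ok :- run_unit, cfg_changed.]. ⇒ new: publish_ok.
[7] r3 [tag_release :- publish_ok.]. ⇒ new: tag_release.
[8] r14 [cond_1 :- tag_release.]. ⇒ new: cond_1.
Closure: {cache_hit, cache_stale, cfg_changed, compile_a, compile_b, compile_c, cond_1, cond_2, deploy_prod, deploy_stage, format_ok, gen_docs, hdr_changed, link_bin, lint_clean, publish_ok, run_unit, tag_release, tests_changed} — 19 facts.

19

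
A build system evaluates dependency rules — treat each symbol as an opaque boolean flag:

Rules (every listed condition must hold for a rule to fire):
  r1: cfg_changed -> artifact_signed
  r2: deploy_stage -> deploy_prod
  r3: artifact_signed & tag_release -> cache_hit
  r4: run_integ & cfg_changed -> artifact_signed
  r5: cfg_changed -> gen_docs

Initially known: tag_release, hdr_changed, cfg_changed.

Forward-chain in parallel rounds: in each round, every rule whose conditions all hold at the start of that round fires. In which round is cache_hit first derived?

2

Round 1 fires r1, r5, giving artifact_signed, gen_docs.
Round 2 fires r3, giving cache_hit.
cache_hit first appears in round 2.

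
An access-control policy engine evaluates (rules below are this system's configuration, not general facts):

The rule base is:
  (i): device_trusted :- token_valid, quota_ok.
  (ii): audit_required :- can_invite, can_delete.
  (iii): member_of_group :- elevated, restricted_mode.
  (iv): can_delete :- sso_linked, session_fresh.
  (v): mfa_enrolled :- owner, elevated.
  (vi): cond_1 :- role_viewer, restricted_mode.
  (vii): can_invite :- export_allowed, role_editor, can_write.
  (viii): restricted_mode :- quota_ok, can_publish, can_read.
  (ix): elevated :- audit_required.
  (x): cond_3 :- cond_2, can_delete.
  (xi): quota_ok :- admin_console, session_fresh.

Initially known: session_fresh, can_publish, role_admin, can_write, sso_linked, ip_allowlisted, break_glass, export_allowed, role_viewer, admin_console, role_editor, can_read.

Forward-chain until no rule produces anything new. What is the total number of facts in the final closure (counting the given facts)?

Round 1 — (iv), (vii), (xi), derive can_delete, can_invite, quota_ok.
Round 2 — (ii), (viii), derive audit_required, restricted_mode.
Round 3 — (vi), (ix), derive cond_1, elevated.
Round 4 — (iii), derive member_of_group.
Closure: {admin_console, audit_required, break_glass, can_delete, can_invite, can_publish, can_read, can_write, cond_1, elevated, export_allowed, ip_allowlisted, member_of_group, quota_ok, restricted_mode, role_admin, role_editor, role_viewer, session_fresh, sso_linked} — 20 facts.

20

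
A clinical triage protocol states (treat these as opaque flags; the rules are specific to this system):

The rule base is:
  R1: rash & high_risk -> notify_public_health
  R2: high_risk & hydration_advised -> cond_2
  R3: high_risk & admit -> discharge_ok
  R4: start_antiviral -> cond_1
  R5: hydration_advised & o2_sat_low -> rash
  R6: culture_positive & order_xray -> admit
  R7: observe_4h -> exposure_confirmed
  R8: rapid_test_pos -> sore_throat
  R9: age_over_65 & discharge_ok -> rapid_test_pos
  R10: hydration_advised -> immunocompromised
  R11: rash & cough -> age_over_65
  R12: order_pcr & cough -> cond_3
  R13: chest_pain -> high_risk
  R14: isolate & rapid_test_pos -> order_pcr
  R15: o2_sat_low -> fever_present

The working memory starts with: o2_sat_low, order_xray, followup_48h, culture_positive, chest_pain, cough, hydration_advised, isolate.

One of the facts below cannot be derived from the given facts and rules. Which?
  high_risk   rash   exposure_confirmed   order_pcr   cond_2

Round 1: R5 [hydration_advised & o2_sat_low -> rash]; R6 [culture_positive & order_xray -> admit]; R10 [hydration_advised -> immunocompromised]; R13 [chest_pain -> high_risk]; R15 [o2_sat_low -> fever_present]. Adds rash, admit, immunocompromised, high_risk, fever_present.
Round 2: R1 [rash & high_risk -> notify_public_health]; R2 [high_risk & hydration_advised -> cond_2]; R3 [high_risk & admit -> discharge_ok]; R11 [rash & cough -> age_over_65]. Adds notify_public_health, cond_2, discharge_ok, age_over_65.
Round 3: R9 [age_over_65 & discharge_ok -> rapid_test_pos]. Adds rapid_test_pos.
Round 4: R8 [rapid_test_pos -> sore_throat]; R14 [isolate & rapid_test_pos -> order_pcr]. Adds sore_throat, order_pcr.
Round 5: R12 [order_pcr & cough -> cond_3]. Adds cond_3.
Derived: high_risk (round 1), order_pcr (round 4), rash (round 1), cond_2 (round 2). exposure_confirmed never appears in any round.

exposure_confirmed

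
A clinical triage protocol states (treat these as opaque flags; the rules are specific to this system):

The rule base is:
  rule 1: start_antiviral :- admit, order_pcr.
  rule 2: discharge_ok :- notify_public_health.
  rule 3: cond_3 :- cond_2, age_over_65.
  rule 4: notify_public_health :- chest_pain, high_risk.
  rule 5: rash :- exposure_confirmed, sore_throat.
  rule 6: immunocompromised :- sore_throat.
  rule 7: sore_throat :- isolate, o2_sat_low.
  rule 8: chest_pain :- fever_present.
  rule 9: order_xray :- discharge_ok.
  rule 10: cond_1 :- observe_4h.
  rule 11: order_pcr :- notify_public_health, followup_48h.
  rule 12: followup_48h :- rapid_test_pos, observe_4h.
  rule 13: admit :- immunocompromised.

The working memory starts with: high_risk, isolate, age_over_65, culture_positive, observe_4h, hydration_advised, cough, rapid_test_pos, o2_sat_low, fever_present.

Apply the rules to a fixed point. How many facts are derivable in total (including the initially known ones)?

Round 1: rule 7 [sore_throat :- isolate, o2_sat_low.]; rule 8 [chest_pain :- fever_present.]; rule 10 [cond_1 :- observe_4h.]; rule 12 [followup_48h :- rapid_test_pos, observe_4h.]. New: sore_throat, chest_pain, cond_1, followup_48h.
Round 2: rule 4 [notify_public_health :- chest_pain, high_risk.]; rule 6 [immunocompromised :- sore_throat.]. New: notify_public_health, immunocompromised.
Round 3: rule 2 [discharge_ok :- notify_public_health.]; rule 11 [order_pcr :- notify_public_health, followup_48h.]; rule 13 [admit :- immunocompromised.]. New: discharge_ok, order_pcr, admit.
Round 4: rule 1 [start_antiviral :- admit, order_pcr.]; rule 9 [order_xray :- discharge_ok.]. New: start_antiviral, order_xray.
Closure: {admit, age_over_65, chest_pain, cond_1, cough, culture_positive, discharge_ok, fever_present, followup_48h, high_risk, hydration_advised, immunocompromised, isolate, notify_public_health, o2_sat_low, observe_4h, order_pcr, order_xray, rapid_test_pos, sore_throat, start_antiviral} — 21 facts.

21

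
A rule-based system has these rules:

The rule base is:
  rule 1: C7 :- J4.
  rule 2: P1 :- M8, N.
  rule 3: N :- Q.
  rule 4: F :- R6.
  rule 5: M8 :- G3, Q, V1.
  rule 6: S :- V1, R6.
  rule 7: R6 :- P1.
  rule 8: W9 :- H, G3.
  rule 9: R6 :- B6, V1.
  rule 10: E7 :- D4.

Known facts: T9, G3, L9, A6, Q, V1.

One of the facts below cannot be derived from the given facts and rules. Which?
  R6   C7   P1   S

C7

Round 1 fires rule 3, rule 5, giving N, M8.
Round 2 fires rule 2, giving P1.
Round 3 fires rule 7, giving R6.
Round 4 fires rule 4, rule 6, giving F, S.
Derived: P1 (round 2), R6 (round 3), S (round 4). C7 never appears in any round.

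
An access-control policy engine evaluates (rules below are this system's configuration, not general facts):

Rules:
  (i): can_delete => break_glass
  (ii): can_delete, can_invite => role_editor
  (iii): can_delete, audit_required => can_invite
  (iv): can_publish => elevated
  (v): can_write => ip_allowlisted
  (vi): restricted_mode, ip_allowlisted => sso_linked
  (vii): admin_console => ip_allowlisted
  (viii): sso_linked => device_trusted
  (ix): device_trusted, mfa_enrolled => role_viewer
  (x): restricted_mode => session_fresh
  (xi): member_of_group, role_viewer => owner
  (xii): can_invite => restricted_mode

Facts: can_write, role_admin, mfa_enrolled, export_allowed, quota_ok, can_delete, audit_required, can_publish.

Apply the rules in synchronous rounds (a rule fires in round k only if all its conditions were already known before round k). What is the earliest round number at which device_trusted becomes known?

Round 1: (i) [can_delete => break_glass]; (iii) [can_delete, audit_required => can_invite]; (iv) [can_publish => elevated]; (v) [can_write => ip_allowlisted]. Adds break_glass, can_invite, elevated, ip_allowlisted.
Round 2: (ii) [can_delete, can_invite => role_editor]; (xii) [can_invite => restricted_mode]. Adds role_editor, restricted_mode.
Round 3: (vi) [restricted_mode, ip_allowlisted => sso_linked]; (x) [restricted_mode => session_fresh]. Adds sso_linked, session_fresh.
Round 4: (viii) [sso_linked => device_trusted]. Adds device_trusted.
device_trusted first appears in round 4.

4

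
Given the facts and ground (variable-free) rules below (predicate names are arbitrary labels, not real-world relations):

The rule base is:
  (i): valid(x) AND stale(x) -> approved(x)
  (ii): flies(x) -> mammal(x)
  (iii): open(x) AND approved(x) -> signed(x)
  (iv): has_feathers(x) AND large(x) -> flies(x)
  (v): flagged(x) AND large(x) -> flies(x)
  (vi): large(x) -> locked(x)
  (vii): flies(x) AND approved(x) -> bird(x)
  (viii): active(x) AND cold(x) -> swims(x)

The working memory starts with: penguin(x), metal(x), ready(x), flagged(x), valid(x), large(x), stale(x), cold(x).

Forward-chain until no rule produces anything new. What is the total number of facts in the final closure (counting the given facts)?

[1] (i) [valid(x) AND stale(x) -> approved(x)]; (v) [flagged(x) AND large(x) -> flies(x)]; (vi) [large(x) -> locked(x)]. ⇒ new: approved(x), flies(x), locked(x).
[2] (ii) [flies(x) -> mammal(x)]; (vii) [flies(x) AND approved(x) -> bird(x)]. ⇒ new: mammal(x), bird(x).
Closure: {approved(x), bird(x), cold(x), flagged(x), flies(x), large(x), locked(x), mammal(x), metal(x), penguin(x), ready(x), stale(x), valid(x)} — 13 facts.

13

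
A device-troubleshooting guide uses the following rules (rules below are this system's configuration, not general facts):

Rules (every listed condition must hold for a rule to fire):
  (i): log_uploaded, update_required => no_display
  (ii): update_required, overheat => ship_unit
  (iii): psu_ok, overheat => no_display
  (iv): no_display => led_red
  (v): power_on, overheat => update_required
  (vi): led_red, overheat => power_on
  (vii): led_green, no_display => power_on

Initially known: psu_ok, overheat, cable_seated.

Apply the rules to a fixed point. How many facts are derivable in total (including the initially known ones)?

8

Round 1: (iii) [psu_ok, overheat => no_display]. Adds no_display.
Round 2: (iv) [no_display => led_red]. Adds led_red.
Round 3: (vi) [led_red, overheat => power_on]. Adds power_on.
Round 4: (v) [power_on, overheat => update_required]. Adds update_required.
Round 5: (ii) [update_required, overheat => ship_unit]. Adds ship_unit.
Closure: {cable_seated, led_red, no_display, overheat, power_on, psu_ok, ship_unit, update_required} — 8 facts.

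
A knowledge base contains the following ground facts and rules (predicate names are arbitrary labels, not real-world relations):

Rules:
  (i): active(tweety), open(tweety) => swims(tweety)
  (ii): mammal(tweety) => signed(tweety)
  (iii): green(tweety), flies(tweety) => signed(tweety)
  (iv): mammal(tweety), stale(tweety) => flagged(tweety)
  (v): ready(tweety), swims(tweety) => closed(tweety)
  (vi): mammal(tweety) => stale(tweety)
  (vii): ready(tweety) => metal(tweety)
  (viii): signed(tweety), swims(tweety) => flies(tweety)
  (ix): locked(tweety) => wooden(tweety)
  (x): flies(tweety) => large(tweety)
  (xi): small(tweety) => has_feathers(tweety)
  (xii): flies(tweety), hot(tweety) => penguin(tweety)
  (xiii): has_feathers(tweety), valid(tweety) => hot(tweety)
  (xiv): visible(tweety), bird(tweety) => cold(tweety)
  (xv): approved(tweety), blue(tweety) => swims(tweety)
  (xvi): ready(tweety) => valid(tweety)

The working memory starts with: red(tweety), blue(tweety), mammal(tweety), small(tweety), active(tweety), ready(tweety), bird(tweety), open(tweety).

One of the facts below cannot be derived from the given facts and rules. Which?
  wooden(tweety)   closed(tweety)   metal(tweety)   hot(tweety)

Round 1: (i) [active(tweety), open(tweety) => swims(tweety)]; (ii) [mammal(tweety) => signed(tweety)]; (vi) [mammal(tweety) => stale(tweety)]; (vii) [ready(tweety) => metal(tweety)]; (xi) [small(tweety) => has_feathers(tweety)]; (xvi) [ready(tweety) => valid(tweety)]. New: swims(tweety), signed(tweety), stale(tweety), metal(tweety), has_feathers(tweety), valid(tweety).
Round 2: (iv) [mammal(tweety), stale(tweety) => flagged(tweety)]; (v) [ready(tweety), swims(tweety) => closed(tweety)]; (viii) [signed(tweety), swims(tweety) => flies(tweety)]; (xiii) [has_feathers(tweety), valid(tweety) => hot(tweety)]. New: flagged(tweety), closed(tweety), flies(tweety), hot(tweety).
Round 3: (x) [flies(tweety) => large(tweety)]; (xii) [flies(tweety), hot(tweety) => penguin(tweety)]. New: large(tweety), penguin(tweety).
Derived: metal(tweety) (round 1), hot(tweety) (round 2), closed(tweety) (round 2). wooden(tweety) never appears in any round.

wooden(tweety)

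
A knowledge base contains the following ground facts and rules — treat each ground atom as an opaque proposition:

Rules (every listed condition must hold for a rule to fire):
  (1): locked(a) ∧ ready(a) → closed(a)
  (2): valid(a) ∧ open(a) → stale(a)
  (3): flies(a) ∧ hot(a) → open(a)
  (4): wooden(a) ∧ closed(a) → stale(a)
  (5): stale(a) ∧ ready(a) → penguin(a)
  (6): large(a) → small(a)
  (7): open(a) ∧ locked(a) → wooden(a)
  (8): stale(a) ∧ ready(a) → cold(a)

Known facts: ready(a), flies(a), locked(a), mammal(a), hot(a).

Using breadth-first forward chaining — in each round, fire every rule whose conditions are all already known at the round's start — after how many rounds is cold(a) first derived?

4

Round 1 — (1), (3), derive closed(a), open(a).
Round 2 — (7), derive wooden(a).
Round 3 — (4), derive stale(a).
Round 4 — (5), (8), derive penguin(a), cold(a).
cold(a) first appears in round 4.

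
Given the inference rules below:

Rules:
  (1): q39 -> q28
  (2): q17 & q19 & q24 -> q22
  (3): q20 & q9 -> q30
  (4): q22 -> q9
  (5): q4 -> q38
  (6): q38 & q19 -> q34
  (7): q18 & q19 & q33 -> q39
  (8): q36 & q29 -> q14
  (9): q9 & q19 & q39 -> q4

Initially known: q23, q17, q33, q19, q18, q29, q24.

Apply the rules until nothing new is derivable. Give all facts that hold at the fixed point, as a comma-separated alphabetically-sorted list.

Round 1 fires (2), (7), giving q22, q39.
Round 2 fires (1), (4), giving q28, q9.
Round 3 fires (9), giving q4.
Round 4 fires (5), giving q38.
Round 5 fires (6), giving q34.

q17, q18, q19, q22, q23, q24, q28, q29, q33, q34, q38, q39, q4, q9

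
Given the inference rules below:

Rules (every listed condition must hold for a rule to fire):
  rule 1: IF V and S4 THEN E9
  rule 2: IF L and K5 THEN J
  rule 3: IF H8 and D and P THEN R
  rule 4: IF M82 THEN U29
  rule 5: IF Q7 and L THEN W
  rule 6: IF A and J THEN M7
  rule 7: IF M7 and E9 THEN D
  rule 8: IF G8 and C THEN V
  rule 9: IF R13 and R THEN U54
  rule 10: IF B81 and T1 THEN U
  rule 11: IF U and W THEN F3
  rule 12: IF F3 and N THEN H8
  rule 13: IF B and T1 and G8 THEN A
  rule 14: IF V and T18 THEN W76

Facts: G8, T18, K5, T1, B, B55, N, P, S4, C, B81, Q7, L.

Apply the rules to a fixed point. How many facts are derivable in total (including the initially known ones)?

[1] rule 2 [IF L and K5 THEN J]; rule 5 [IF Q7 and L THEN W]; rule 8 [IF G8 and C THEN V]; rule 10 [IF B81 and T1 THEN U]; rule 13 [IF B and T1 and G8 THEN A]. ⇒ new: J, W, V, U, A.
[2] rule 1 [IF V and S4 THEN E9]; rule 6 [IF A and J THEN M7]; rule 11 [IF U and W THEN F3]; rule 14 [IF V and T18 THEN W76]. ⇒ new: E9, M7, F3, W76.
[3] rule 7 [IF M7 and E9 THEN D]; rule 12 [IF F3 and N THEN H8]. ⇒ new: D, H8.
[4] rule 3 [IF H8 and D and P THEN R]. ⇒ new: R.
Closure: {A, B, B55, B81, C, D, E9, F3, G8, H8, J, K5, L, M7, N, P, Q7, R, S4, T1, T18, U, V, W, W76} — 25 facts.

25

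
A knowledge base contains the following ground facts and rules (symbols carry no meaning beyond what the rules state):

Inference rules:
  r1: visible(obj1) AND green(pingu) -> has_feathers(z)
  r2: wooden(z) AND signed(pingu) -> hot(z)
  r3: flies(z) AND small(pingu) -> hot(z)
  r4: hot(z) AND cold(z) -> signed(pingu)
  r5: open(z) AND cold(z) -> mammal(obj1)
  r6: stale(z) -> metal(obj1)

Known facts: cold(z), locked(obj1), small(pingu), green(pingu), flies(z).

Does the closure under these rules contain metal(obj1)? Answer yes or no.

Round 1 fires r3, giving hot(z).
Round 2 fires r4, giving signed(pingu).
Fixed point reached. metal(obj1) is concluded only by r6; r6 needs stale(z) (never derived).

no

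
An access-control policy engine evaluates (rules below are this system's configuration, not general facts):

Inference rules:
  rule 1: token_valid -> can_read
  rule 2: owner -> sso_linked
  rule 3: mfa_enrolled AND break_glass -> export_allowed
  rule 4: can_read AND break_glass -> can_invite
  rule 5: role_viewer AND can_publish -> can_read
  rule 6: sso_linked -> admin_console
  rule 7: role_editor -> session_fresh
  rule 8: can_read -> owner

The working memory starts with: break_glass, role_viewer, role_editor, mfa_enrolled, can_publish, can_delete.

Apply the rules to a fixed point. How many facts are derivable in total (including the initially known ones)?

Round 1: rule 3 [mfa_enrolled AND break_glass -> export_allowed]; rule 5 [role_viewer AND can_publish -> can_read]; rule 7 [role_editor -> session_fresh]. Adds export_allowed, can_read, session_fresh.
Round 2: rule 4 [can_read AND break_glass -> can_invite]; rule 8 [can_read -> owner]. Adds can_invite, owner.
Round 3: rule 2 [owner -> sso_linked]. Adds sso_linked.
Round 4: rule 6 [sso_linked -> admin_console]. Adds admin_console.
Closure: {admin_console, break_glass, can_delete, can_invite, can_publish, can_read, export_allowed, mfa_enrolled, owner, role_editor, role_viewer, session_fresh, sso_linked} — 13 facts.

13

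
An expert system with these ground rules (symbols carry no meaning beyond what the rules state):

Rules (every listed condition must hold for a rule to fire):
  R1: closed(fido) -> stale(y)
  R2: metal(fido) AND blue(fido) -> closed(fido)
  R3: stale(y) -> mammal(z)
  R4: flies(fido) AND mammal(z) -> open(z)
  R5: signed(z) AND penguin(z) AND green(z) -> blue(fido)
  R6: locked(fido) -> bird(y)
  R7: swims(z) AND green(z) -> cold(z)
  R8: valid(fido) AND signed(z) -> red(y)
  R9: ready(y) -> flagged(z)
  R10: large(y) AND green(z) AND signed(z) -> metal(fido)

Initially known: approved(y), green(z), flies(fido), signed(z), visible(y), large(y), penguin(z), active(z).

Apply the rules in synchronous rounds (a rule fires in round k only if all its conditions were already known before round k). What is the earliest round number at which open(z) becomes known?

5

[1] R5 [signed(z) AND penguin(z) AND green(z) -> blue(fido)]; R10 [large(y) AND green(z) AND signed(z) -> metal(fido)]. ⇒ new: blue(fido), metal(fido).
[2] R2 [metal(fido) AND blue(fido) -> closed(fido)]. ⇒ new: closed(fido).
[3] R1 [closed(fido) -> stale(y)]. ⇒ new: stale(y).
[4] R3 [stale(y) -> mammal(z)]. ⇒ new: mammal(z).
[5] R4 [flies(fido) AND mammal(z) -> open(z)]. ⇒ new: open(z).
open(z) first appears in round 5.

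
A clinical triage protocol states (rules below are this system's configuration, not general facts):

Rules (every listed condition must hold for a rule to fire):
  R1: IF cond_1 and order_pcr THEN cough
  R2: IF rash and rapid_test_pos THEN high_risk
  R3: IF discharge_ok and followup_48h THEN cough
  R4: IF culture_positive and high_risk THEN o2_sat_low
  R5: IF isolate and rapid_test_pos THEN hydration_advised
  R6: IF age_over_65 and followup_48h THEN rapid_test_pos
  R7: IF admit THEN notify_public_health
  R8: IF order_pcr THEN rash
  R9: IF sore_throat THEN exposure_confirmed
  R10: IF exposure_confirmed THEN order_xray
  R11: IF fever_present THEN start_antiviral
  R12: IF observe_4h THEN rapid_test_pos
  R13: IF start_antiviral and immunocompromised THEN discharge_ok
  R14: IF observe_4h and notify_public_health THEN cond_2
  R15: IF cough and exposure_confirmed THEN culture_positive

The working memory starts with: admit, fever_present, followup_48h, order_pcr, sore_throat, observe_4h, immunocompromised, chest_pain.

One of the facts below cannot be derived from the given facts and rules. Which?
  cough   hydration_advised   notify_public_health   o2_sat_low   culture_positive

Round 1: R7 [IF admit THEN notify_public_health]; R8 [IF order_pcr THEN rash]; R9 [IF sore_throat THEN exposure_confirmed]; R11 [IF fever_present THEN start_antiviral]; R12 [IF observe_4h THEN rapid_test_pos]. Adds notify_public_health, rash, exposure_confirmed, start_antiviral, rapid_test_pos.
Round 2: R2 [IF rash and rapid_test_pos THEN high_risk]; R10 [IF exposure_confirmed THEN order_xray]; R13 [IF start_antiviral and immunocompromised THEN discharge_ok]; R14 [IF observe_4h and notify_public_health THEN cond_2]. Adds high_risk, order_xray, discharge_ok, cond_2.
Round 3: R3 [IF discharge_ok and followup_48h THEN cough]. Adds cough.
Round 4: R15 [IF cough and exposure_confirmed THEN culture_positive]. Adds culture_positive.
Round 5: R4 [IF culture_positive and high_risk THEN o2_sat_low]. Adds o2_sat_low.
Derived: culture_positive (round 4), notify_public_health (round 1), o2_sat_low (round 5), cough (round 3). hydration_advised never appears in any round.

hydration_advised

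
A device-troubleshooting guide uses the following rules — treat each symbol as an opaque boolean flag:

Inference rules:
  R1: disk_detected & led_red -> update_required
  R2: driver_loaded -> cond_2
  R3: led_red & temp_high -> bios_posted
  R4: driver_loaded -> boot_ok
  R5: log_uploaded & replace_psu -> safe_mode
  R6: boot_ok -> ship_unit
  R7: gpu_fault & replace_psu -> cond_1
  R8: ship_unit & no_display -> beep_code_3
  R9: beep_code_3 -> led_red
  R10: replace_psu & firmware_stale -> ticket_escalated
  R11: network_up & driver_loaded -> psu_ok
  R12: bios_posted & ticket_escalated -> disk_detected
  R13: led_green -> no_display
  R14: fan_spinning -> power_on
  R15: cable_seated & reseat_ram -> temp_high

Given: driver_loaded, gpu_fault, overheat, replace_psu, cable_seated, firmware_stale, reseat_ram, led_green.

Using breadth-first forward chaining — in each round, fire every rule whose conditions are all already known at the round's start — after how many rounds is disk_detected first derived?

[1] R2 [driver_loaded -> cond_2]; R4 [driver_loaded -> boot_ok]; R7 [gpu_fault & replace_psu -> cond_1]; R10 [replace_psu & firmware_stale -> ticket_escalated]; R13 [led_green -> no_display]; R15 [cable_seated & reseat_ram -> temp_high]. ⇒ new: cond_2, boot_ok, cond_1, ticket_escalated, no_display, temp_high.
[2] R6 [boot_ok -> ship_unit]. ⇒ new: ship_unit.
[3] R8 [ship_unit & no_display -> beep_code_3]. ⇒ new: beep_code_3.
[4] R9 [beep_code_3 -> led_red]. ⇒ new: led_red.
[5] R3 [led_red & temp_high -> bios_posted]. ⇒ new: bios_posted.
[6] R12 [bios_posted & ticket_escalated -> disk_detected]. ⇒ new: disk_detected.
disk_detected first appears in round 6.

6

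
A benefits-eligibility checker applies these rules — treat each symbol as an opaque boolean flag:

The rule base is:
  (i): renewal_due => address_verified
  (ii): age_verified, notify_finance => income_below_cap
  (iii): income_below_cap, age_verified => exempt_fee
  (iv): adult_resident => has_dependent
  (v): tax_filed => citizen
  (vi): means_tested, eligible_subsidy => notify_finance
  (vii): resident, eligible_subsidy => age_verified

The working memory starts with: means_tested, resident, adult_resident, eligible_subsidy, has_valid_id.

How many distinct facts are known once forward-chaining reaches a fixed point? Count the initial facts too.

10

Round 1: (iv) [adult_resident => has_dependent]; (vi) [means_tested, eligible_subsidy => notify_finance]; (vii) [resident, eligible_subsidy => age_verified]. Adds has_dependent, notify_finance, age_verified.
Round 2: (ii) [age_verified, notify_finance => income_below_cap]. Adds income_below_cap.
Round 3: (iii) [income_below_cap, age_verified => exempt_fee]. Adds exempt_fee.
Closure: {adult_resident, age_verified, eligible_subsidy, exempt_fee, has_dependent, has_valid_id, income_below_cap, means_tested, notify_finance, resident} — 10 facts.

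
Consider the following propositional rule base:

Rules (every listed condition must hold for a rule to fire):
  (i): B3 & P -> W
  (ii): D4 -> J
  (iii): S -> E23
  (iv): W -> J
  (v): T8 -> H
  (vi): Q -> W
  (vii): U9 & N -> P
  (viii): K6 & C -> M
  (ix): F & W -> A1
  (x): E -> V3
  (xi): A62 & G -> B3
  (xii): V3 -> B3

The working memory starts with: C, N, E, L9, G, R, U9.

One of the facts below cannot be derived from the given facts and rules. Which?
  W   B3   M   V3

Round 1 — (vii), (x), derive P, V3.
Round 2 — (xii), derive B3.
Round 3 — (i), derive W.
Round 4 — (iv), derive J.
Derived: W (round 3), V3 (round 1), B3 (round 2). M never appears in any round.

M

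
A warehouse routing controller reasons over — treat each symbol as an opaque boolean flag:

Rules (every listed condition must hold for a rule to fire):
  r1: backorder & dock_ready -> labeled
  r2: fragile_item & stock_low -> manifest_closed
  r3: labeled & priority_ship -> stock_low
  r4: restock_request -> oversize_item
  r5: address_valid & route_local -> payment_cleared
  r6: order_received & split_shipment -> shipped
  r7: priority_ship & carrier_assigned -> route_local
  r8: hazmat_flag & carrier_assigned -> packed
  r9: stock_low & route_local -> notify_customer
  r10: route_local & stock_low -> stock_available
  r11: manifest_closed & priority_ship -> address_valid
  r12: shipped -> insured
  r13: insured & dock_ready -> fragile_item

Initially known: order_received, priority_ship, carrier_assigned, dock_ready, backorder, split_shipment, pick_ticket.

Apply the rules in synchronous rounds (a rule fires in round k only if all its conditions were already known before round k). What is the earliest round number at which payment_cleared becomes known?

6

Round 1: r1 [backorder & dock_ready -> labeled]; r6 [order_received & split_shipment -> shipped]; r7 [priority_ship & carrier_assigned -> route_local]. Adds labeled, shipped, route_local.
Round 2: r3 [labeled & priority_ship -> stock_low]; r12 [shipped -> insured]. Adds stock_low, insured.
Round 3: r9 [stock_low & route_local -> notify_customer]; r10 [route_local & stock_low -> stock_available]; r13 [insured & dock_ready -> fragile_item]. Adds notify_customer, stock_available, fragile_item.
Round 4: r2 [fragile_item & stock_low -> manifest_closed]. Adds manifest_closed.
Round 5: r11 [manifest_closed & priority_ship -> address_valid]. Adds address_valid.
Round 6: r5 [address_valid & route_local -> payment_cleared]. Adds payment_cleared.
payment_cleared first appears in round 6.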